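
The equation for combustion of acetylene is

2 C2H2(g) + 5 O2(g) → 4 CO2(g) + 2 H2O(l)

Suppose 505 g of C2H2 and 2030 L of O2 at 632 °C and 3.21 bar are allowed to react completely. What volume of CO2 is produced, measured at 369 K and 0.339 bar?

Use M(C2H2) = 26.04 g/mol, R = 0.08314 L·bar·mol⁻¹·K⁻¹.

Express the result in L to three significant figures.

3510 L

n(C2H2) = 505 / 26.04 = 19.39 mol
n(O2) = PV/RT = (3.21 × 2030) / (0.08314 × 905.15) = 86.59 mol
For 19.39 mol C2H2, stoichiometry requires (5/2) × 19.39 = 48.48 mol O2; 86.59 mol is available, so C2H2 is limiting.
n(CO2) = (4/2) × 19.39 = 38.78 mol
V(CO2) = nRT/P = 38.78 × 0.08314 × 369 / 0.339 = 3509 L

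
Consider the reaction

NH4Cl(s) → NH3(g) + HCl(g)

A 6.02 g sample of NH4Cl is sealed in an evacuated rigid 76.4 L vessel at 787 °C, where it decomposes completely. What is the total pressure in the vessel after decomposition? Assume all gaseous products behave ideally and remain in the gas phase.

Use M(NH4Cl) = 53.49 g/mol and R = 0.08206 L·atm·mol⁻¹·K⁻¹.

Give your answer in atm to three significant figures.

0.256 atm

n(NH4Cl) = 6.02 / 53.49 = 0.1125 mol
n(gas produced) = (2/1) × 0.1125 = 0.2250 mol
P = nRT/V = 0.2250 × 0.08206 × 1060.15 / 76.4 = 0.2562 atm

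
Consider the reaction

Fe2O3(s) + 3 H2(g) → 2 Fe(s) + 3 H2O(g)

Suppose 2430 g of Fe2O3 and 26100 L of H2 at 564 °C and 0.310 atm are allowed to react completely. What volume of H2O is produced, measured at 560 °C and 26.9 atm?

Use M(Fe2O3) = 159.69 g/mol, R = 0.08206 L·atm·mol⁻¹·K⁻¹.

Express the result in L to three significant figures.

n(Fe2O3) = 2430 / 159.69 = 15.22 mol
n(H2) = PV/RT = (0.310 × 26100) / (0.08206 × 837.15) = 117.8 mol
For 15.22 mol Fe2O3, stoichiometry requires (3/1) × 15.22 = 45.66 mol H2; 117.8 mol is available, so Fe2O3 is limiting.
n(H2O) = (3/1) × 15.22 = 45.66 mol
V(H2O) = nRT/P = 45.66 × 0.08206 × 833.15 / 26.9 = 116.0 L

116 L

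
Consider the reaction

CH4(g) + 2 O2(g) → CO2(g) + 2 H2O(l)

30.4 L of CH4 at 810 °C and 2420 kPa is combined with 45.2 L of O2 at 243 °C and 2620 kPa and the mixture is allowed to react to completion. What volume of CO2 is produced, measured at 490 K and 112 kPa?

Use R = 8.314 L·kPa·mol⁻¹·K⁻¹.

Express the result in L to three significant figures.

n(CH4) = PV/RT = (2420 × 30.4) / (8.314 × 1083.15) = 8.169 mol
n(O2) = PV/RT = (2620 × 45.2) / (8.314 × 516.15) = 27.60 mol
For 8.169 mol CH4, stoichiometry requires (2/1) × 8.169 = 16.34 mol O2; 27.60 mol is available, so CH4 is limiting.
n(CO2) = (1/1) × 8.169 = 8.169 mol
V(CO2) = nRT/P = 8.169 × 8.314 × 490 / 112 = 297.1 L

297 L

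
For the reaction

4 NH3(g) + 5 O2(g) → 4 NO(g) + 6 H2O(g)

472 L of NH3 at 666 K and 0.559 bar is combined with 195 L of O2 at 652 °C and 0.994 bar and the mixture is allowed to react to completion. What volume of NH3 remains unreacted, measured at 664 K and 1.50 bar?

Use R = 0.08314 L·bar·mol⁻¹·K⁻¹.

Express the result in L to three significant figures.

101 L

n(NH3) = PV/RT = (0.559 × 472) / (0.08314 × 666) = 4.765 mol
n(O2) = PV/RT = (0.994 × 195) / (0.08314 × 925.15) = 2.520 mol
For 4.765 mol NH3, stoichiometry requires (5/4) × 4.765 = 5.956 mol O2; 2.520 mol is available, so O2 is limiting.
n(NH3) consumed = (4/5) × 2.520 = 2.016 mol; remaining = 4.765 − 2.016 = 2.749 mol
V(NH3) = nRT/P = 2.749 × 0.08314 × 664 / 1.50 = 101.2 L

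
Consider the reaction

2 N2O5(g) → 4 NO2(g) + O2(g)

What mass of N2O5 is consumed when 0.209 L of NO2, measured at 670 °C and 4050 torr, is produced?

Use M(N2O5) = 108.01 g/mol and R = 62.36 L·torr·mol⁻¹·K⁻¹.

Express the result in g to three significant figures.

n(NO2) = PV/RT = (4050 × 0.209) / (62.36 × 943.15) = 0.01439 mol
n(N2O5) = (2/4) × 0.01439 = 0.007195 mol
m(N2O5) = 0.007195 × 108.01 = 0.7771 g

0.777 g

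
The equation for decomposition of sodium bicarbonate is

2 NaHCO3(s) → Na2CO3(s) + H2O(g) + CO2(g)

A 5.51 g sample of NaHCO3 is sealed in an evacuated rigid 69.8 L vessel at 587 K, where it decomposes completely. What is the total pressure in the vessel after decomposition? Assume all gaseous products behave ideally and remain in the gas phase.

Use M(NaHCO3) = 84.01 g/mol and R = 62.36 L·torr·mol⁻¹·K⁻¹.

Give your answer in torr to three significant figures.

34.4 torr

n(NaHCO3) = 5.51 / 84.01 = 0.06559 mol
n(gas produced) = (2/2) × 0.06559 = 0.06559 mol
P = nRT/V = 0.06559 × 62.36 × 587 / 69.8 = 34.40 torr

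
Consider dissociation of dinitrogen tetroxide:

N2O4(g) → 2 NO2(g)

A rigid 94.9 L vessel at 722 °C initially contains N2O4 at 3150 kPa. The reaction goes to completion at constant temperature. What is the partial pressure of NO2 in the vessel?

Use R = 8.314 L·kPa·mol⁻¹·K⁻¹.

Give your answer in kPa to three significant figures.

n(N2O4)₀ = PV/RT = (3150 × 94.9) / (8.314 × 995.15) = 36.13 mol
n(NO2) = (2/1) × 36.13 = 72.26 mol
P(NO2) = nRT/V = 72.26 × 8.314 × 995.15 / 94.9 = 6300 kPa

6300 kPa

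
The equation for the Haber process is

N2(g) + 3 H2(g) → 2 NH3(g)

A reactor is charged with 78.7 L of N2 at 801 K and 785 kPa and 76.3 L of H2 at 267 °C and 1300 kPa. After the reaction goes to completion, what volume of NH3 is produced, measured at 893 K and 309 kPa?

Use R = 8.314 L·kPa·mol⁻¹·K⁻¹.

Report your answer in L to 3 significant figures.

354 L

n(N2) = PV/RT = (785 × 78.7) / (8.314 × 801) = 9.277 mol
n(H2) = PV/RT = (1300 × 76.3) / (8.314 × 540.15) = 22.09 mol
For 9.277 mol N2, stoichiometry requires (3/1) × 9.277 = 27.83 mol H2; 22.09 mol is available, so H2 is limiting.
n(NH3) = (2/3) × 22.09 = 14.73 mol
V(NH3) = nRT/P = 14.73 × 8.314 × 893 / 309 = 353.9 L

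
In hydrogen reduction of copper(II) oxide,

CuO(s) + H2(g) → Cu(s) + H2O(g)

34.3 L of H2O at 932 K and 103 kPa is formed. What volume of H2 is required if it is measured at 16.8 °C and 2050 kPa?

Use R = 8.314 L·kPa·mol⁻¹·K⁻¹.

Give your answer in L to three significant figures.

n(H2O) = PV/RT = (103 × 34.3) / (8.314 × 932) = 0.4559 mol
n(H2) = (1/1) × 0.4559 = 0.4559 mol
V = nRT/P = 0.4559 × 8.314 × 289.95 / 2050 = 0.5361 L

0.536 L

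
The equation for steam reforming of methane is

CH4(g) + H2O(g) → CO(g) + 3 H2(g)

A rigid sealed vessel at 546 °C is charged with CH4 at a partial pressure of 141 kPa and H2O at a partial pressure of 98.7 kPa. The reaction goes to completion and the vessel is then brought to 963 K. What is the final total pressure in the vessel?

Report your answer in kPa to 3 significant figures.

514 kPa

Because the vessel is rigid and T is held at 546 °C, work the stoichiometry in partial pressures (P_i = n_iRT/V).
P(H2O) required for 141 kPa of CH4 = (1/1) × 141 = 141.0 kPa; available 98.7 kPa, so H2O is limiting.
P(CH4) remaining = 141 − (1/1) × 98.7 = 42.30 kPa
P(gaseous products) = (1+3)/1 × 98.7 = 394.8 kPa
P_total at 546 °C = 42.30 + 394.8 = 437.1 kPa
Scaling to 963 K: P = 437.1 × 963/819.15 = 513.9 kPa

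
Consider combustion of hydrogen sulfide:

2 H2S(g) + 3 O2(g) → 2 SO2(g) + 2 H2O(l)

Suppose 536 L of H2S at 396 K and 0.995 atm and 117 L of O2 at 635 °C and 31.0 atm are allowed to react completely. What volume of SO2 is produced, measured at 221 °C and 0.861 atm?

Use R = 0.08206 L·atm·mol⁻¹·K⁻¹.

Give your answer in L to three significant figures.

n(H2S) = PV/RT = (0.995 × 536) / (0.08206 × 396) = 16.41 mol
n(O2) = PV/RT = (31.0 × 117) / (0.08206 × 908.15) = 48.67 mol
For 16.41 mol H2S, stoichiometry requires (3/2) × 16.41 = 24.62 mol O2; 48.67 mol is available, so H2S is limiting.
n(SO2) = (2/2) × 16.41 = 16.41 mol
V(SO2) = nRT/P = 16.41 × 0.08206 × 494.15 / 0.861 = 772.9 L

773 L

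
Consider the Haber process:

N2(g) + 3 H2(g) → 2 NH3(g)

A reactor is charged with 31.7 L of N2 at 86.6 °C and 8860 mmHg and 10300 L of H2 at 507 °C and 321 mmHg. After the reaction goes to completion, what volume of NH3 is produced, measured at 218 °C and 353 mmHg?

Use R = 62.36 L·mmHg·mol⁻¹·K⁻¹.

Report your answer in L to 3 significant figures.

n(N2) = PV/RT = (8860 × 31.7) / (62.36 × 359.75) = 12.52 mol
n(H2) = PV/RT = (321 × 10300) / (62.36 × 780.15) = 67.96 mol
For 12.52 mol N2, stoichiometry requires (3/1) × 12.52 = 37.56 mol H2; 67.96 mol is available, so N2 is limiting.
n(NH3) = (2/1) × 12.52 = 25.04 mol
V(NH3) = nRT/P = 25.04 × 62.36 × 491.15 / 353 = 2173 L

2170 L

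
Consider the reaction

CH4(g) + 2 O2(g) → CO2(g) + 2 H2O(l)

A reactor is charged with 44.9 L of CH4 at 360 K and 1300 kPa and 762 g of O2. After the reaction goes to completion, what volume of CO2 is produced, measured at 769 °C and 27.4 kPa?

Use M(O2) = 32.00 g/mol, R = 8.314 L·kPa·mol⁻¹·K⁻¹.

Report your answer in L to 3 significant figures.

3760 L

n(CH4) = PV/RT = (1300 × 44.9) / (8.314 × 360) = 19.50 mol
n(O2) = 762 / 32.00 = 23.81 mol
For 19.50 mol CH4, stoichiometry requires (2/1) × 19.50 = 39.00 mol O2; 23.81 mol is available, so O2 is limiting.
n(CO2) = (1/2) × 23.81 = 11.90 mol
V(CO2) = nRT/P = 11.90 × 8.314 × 1042.15 / 27.4 = 3763 L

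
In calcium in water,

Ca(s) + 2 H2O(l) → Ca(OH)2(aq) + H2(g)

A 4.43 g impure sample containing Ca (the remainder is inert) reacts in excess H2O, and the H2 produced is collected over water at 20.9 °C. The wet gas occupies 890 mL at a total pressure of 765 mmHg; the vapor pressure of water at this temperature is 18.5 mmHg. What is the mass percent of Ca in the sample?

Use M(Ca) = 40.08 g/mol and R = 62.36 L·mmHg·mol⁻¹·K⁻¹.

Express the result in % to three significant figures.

32.8 %

P(H2) = 765 − 18.5 = 746.5 mmHg
n(H2) = PV/RT = (746.5 × 0.8900) / (62.36 × 294.05) = 0.03623 mol
n(Ca) = (1/1) × 0.03623 = 0.03623 mol
m(Ca) = 0.03623 × 40.08 = 1.452 g
%Ca = 1.452 / 4.43 × 100 = 32.78%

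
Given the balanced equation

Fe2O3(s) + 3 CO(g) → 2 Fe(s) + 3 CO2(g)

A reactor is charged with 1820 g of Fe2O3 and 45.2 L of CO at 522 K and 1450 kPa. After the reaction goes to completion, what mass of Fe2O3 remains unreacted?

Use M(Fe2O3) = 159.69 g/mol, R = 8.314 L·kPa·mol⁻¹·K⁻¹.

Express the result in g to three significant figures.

1020 g

n(Fe2O3) = 1820 / 159.69 = 11.40 mol
n(CO) = PV/RT = (1450 × 45.2) / (8.314 × 522) = 15.10 mol
For 11.40 mol Fe2O3, stoichiometry requires (3/1) × 11.40 = 34.20 mol CO; 15.10 mol is available, so CO is limiting.
n(Fe2O3) consumed = (1/3) × 15.10 = 5.033 mol; remaining = 11.40 − 5.033 = 6.367 mol
m(Fe2O3) = 6.367 × 159.69 = 1017 g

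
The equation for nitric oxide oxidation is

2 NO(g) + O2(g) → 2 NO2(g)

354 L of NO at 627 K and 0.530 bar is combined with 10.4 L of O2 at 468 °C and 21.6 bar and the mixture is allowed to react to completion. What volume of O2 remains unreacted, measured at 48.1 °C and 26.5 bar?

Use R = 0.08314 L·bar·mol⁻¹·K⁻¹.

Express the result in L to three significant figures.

1.86 L

n(NO) = PV/RT = (0.530 × 354) / (0.08314 × 627) = 3.599 mol
n(O2) = PV/RT = (21.6 × 10.4) / (0.08314 × 741.15) = 3.646 mol
For 3.599 mol NO, stoichiometry requires (1/2) × 3.599 = 1.800 mol O2; 3.646 mol is available, so NO is limiting.
n(O2) consumed = (1/2) × 3.599 = 1.800 mol; remaining = 3.646 − 1.800 = 1.846 mol
V(O2) = nRT/P = 1.846 × 0.08314 × 321.25 / 26.5 = 1.861 L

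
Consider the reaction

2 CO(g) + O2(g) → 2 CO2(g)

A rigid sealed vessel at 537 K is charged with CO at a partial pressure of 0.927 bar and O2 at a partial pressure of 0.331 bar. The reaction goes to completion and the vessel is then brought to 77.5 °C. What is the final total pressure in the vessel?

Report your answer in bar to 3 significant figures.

Because the vessel is rigid and T is held at 537 K, work the stoichiometry in partial pressures (P_i = n_iRT/V).
P(O2) required for 0.927 bar of CO = (1/2) × 0.927 = 0.4635 bar; available 0.331 bar, so O2 is limiting.
P(CO) remaining = 0.927 − (2/1) × 0.331 = 0.2650 bar
P(gaseous products) = (2)/1 × 0.331 = 0.6620 bar
P_total at 537 K = 0.2650 + 0.6620 = 0.9270 bar
Scaling to 77.5 °C: P = 0.9270 × 350.65/537 = 0.6053 bar

0.605 bar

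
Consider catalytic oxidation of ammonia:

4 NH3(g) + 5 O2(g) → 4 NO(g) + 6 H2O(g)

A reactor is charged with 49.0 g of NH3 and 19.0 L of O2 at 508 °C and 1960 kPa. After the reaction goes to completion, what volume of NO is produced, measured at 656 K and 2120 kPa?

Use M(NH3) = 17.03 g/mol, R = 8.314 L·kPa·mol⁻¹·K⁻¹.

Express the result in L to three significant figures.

7.40 L

n(NH3) = 49.0 / 17.03 = 2.877 mol
n(O2) = PV/RT = (1960 × 19.0) / (8.314 × 781.15) = 5.734 mol
For 2.877 mol NH3, stoichiometry requires (5/4) × 2.877 = 3.596 mol O2; 5.734 mol is available, so NH3 is limiting.
n(NO) = (4/4) × 2.877 = 2.877 mol
V(NO) = nRT/P = 2.877 × 8.314 × 656 / 2120 = 7.401 L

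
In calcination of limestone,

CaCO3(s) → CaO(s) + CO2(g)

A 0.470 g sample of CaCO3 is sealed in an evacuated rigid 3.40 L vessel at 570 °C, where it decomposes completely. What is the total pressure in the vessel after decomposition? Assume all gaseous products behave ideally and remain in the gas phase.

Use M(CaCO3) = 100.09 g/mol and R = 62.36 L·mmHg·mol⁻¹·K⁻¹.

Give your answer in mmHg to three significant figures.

n(CaCO3) = 0.470 / 100.09 = 0.004696 mol
n(gas produced) = (1/1) × 0.004696 = 0.004696 mol
P = nRT/V = 0.004696 × 62.36 × 843.15 / 3.40 = 72.62 mmHg

72.6 mmHg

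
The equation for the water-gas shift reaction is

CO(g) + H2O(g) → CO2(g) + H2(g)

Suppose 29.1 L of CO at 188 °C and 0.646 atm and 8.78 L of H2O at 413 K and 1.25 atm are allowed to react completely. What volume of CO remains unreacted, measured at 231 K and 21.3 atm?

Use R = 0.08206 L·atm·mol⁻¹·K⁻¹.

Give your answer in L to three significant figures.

n(CO) = PV/RT = (0.646 × 29.1) / (0.08206 × 461.15) = 0.4968 mol
n(H2O) = PV/RT = (1.25 × 8.78) / (0.08206 × 413) = 0.3238 mol
For 0.4968 mol CO, stoichiometry requires (1/1) × 0.4968 = 0.4968 mol H2O; 0.3238 mol is available, so H2O is limiting.
n(CO) consumed = (1/1) × 0.3238 = 0.3238 mol; remaining = 0.4968 − 0.3238 = 0.1730 mol
V(CO) = nRT/P = 0.1730 × 0.08206 × 231 / 21.3 = 0.1540 L

0.154 L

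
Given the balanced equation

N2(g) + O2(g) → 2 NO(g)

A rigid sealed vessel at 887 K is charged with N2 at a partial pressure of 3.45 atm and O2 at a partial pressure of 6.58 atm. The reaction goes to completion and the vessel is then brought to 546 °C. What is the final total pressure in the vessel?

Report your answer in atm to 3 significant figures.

Because the vessel is rigid and T is held at 887 K, work the stoichiometry in partial pressures (P_i = n_iRT/V).
P(O2) required for 3.45 atm of N2 = (1/1) × 3.45 = 3.450 atm; available 6.58 atm, so N2 is limiting.
P(O2) remaining = 6.58 − (1/1) × 3.45 = 3.130 atm
P(gaseous products) = (2)/1 × 3.45 = 6.900 atm
P_total at 887 K = 3.130 + 6.900 = 10.03 atm
Scaling to 546 °C: P = 10.03 × 819.15/887 = 9.263 atm

9.26 atm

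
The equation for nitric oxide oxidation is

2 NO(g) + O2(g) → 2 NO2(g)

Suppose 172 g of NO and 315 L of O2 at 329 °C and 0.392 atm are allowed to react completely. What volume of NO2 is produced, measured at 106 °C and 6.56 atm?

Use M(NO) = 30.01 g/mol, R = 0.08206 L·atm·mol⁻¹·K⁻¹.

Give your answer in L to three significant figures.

n(NO) = 172 / 30.01 = 5.731 mol
n(O2) = PV/RT = (0.392 × 315) / (0.08206 × 602.15) = 2.499 mol
For 5.731 mol NO, stoichiometry requires (1/2) × 5.731 = 2.865 mol O2; 2.499 mol is available, so O2 is limiting.
n(NO2) = (2/1) × 2.499 = 4.998 mol
V(NO2) = nRT/P = 4.998 × 0.08206 × 379.15 / 6.56 = 23.70 L

23.7 L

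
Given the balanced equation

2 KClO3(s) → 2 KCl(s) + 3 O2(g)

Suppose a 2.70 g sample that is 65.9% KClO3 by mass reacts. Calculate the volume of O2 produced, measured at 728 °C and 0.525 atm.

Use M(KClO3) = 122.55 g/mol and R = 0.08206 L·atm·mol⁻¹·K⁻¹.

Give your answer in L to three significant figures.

3.41 L

mass of KClO3 = 2.70 × 65.9/100 = 1.779 g
n(KClO3) = 1.779 / 122.55 = 0.01452 mol
n(O2) = (3/2) × 0.01452 = 0.02178 mol
V = nRT/P = 0.02178 × 0.08206 × 1001.15 / 0.525 = 3.408 L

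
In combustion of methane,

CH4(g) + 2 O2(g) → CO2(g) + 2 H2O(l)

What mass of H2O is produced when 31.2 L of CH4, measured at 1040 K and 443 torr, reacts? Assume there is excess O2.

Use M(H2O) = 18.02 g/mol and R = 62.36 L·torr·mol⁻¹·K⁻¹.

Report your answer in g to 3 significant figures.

7.68 g

n(CH4) = PV/RT = (443 × 31.2) / (62.36 × 1040) = 0.2131 mol
n(H2O) = (2/1) × 0.2131 = 0.4262 mol
m(H2O) = 0.4262 × 18.02 = 7.680 g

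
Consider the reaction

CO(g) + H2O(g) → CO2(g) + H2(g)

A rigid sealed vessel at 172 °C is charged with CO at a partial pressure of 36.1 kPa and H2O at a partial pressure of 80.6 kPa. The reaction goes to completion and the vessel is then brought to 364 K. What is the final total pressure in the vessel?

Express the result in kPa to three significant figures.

Because the vessel is rigid and T is held at 172 °C, work the stoichiometry in partial pressures (P_i = n_iRT/V).
P(H2O) required for 36.1 kPa of CO = (1/1) × 36.1 = 36.10 kPa; available 80.6 kPa, so CO is limiting.
P(H2O) remaining = 80.6 − (1/1) × 36.1 = 44.50 kPa
P(gaseous products) = (1+1)/1 × 36.1 = 72.20 kPa
P_total at 172 °C = 44.50 + 72.20 = 116.7 kPa
Scaling to 364 K: P = 116.7 × 364/445.15 = 95.43 kPa

95.4 kPa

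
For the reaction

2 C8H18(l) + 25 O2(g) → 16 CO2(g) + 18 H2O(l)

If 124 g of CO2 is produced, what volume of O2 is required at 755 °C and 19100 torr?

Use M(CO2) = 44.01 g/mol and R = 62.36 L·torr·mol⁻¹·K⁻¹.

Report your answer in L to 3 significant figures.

14.8 L

n(CO2) = 124.0 / 44.01 = 2.818 mol
n(O2) = (25/16) × 2.818 = 4.403 mol
V = nRT/P = 4.403 × 62.36 × 1028.15 / 19100 = 14.78 L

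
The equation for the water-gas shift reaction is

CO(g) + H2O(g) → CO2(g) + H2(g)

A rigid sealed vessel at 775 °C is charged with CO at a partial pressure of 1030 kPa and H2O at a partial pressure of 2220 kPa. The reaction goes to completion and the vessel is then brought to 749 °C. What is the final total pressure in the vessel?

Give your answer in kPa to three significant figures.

With V and T fixed, P_i ∝ n_i, so the mole ratios apply directly to partial pressures at 775 °C.
P(H2O) required for 1030 kPa of CO = (1/1) × 1030 = 1030 kPa; available 2220 kPa, so CO is limiting.
P(H2O) remaining = 2220 − (1/1) × 1030 = 1190 kPa
P(gaseous products) = (1+1)/1 × 1030 = 2060 kPa
P_total at 775 °C = 1190 + 2060 = 3250 kPa
Scaling to 749 °C: P = 3250 × 1022.15/1048.15 = 3169 kPa

3170 kPa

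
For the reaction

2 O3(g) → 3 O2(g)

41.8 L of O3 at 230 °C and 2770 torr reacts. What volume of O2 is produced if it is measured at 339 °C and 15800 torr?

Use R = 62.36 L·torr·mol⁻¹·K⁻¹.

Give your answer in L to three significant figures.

13.4 L

n(O3) = PV/RT = (2770 × 41.8) / (62.36 × 503.15) = 3.690 mol
n(O2) = (3/2) × 3.690 = 5.535 mol
V = nRT/P = 5.535 × 62.36 × 612.15 / 15800 = 13.37 L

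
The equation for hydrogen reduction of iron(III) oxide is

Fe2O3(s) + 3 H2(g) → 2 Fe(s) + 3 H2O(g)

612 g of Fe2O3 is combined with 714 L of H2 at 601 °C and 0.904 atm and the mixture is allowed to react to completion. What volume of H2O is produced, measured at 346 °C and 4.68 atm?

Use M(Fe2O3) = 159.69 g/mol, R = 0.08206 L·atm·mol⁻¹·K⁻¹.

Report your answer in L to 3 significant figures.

n(Fe2O3) = 612 / 159.69 = 3.832 mol
n(H2) = PV/RT = (0.904 × 714) / (0.08206 × 874.15) = 8.998 mol
For 3.832 mol Fe2O3, stoichiometry requires (3/1) × 3.832 = 11.50 mol H2; 8.998 mol is available, so H2 is limiting.
n(H2O) = (3/3) × 8.998 = 8.998 mol
V(H2O) = nRT/P = 8.998 × 0.08206 × 619.15 / 4.68 = 97.68 L

97.7 L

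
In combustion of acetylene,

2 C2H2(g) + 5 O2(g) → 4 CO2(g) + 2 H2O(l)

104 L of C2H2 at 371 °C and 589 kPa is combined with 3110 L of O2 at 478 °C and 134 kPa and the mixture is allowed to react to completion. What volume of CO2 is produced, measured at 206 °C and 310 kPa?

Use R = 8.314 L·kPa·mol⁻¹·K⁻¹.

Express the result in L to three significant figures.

294 L

n(C2H2) = PV/RT = (589 × 104) / (8.314 × 644.15) = 11.44 mol
n(O2) = PV/RT = (134 × 3110) / (8.314 × 751.15) = 66.73 mol
For 11.44 mol C2H2, stoichiometry requires (5/2) × 11.44 = 28.60 mol O2; 66.73 mol is available, so C2H2 is limiting.
n(CO2) = (4/2) × 11.44 = 22.88 mol
V(CO2) = nRT/P = 22.88 × 8.314 × 479.15 / 310 = 294.0 L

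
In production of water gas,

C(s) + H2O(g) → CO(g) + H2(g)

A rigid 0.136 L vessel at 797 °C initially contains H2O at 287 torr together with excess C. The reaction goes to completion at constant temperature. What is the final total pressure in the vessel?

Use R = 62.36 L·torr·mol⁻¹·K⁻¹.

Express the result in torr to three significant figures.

574 torr

Since T and V are fixed, P_final/P_initial = n_final/n_initial = 2/1.
P_final = (2/1) × 287 = 574.0 torr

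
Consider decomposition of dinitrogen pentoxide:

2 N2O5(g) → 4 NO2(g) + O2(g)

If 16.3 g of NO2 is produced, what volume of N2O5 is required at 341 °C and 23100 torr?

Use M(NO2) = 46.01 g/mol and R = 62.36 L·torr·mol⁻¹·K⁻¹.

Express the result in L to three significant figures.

0.294 L

n(NO2) = 16.30 / 46.01 = 0.3543 mol
n(N2O5) = (2/4) × 0.3543 = 0.1772 mol
V = nRT/P = 0.1772 × 62.36 × 614.15 / 23100 = 0.2938 L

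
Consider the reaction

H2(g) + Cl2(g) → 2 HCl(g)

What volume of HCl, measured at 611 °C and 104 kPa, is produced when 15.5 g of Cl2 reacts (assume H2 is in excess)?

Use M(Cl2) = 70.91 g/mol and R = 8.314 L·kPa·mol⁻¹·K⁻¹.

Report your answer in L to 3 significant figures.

30.9 L

n(Cl2) = 15.50 / 70.91 = 0.2186 mol
n(HCl) = (2/1) × 0.2186 = 0.4372 mol
V = nRT/P = 0.4372 × 8.314 × 884.15 / 104 = 30.90 L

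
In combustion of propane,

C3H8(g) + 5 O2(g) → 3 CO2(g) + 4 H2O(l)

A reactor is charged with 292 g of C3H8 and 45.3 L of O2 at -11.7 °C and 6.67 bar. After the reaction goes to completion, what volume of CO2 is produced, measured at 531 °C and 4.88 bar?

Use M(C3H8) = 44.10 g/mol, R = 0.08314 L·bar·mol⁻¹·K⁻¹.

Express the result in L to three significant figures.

n(C3H8) = 292 / 44.10 = 6.621 mol
n(O2) = PV/RT = (6.67 × 45.3) / (0.08314 × 261.45) = 13.90 mol
For 6.621 mol C3H8, stoichiometry requires (5/1) × 6.621 = 33.11 mol O2; 13.90 mol is available, so O2 is limiting.
n(CO2) = (3/5) × 13.90 = 8.340 mol
V(CO2) = nRT/P = 8.340 × 0.08314 × 804.15 / 4.88 = 114.3 L

114 L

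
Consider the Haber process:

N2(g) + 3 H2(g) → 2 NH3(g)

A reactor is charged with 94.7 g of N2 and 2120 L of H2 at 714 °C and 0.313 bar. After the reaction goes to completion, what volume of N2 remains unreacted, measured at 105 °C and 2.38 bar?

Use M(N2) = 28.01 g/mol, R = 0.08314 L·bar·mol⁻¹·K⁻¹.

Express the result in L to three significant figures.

9.06 L

n(N2) = 94.7 / 28.01 = 3.381 mol
n(H2) = PV/RT = (0.313 × 2120) / (0.08314 × 987.15) = 8.085 mol
For 3.381 mol N2, stoichiometry requires (3/1) × 3.381 = 10.14 mol H2; 8.085 mol is available, so H2 is limiting.
n(N2) consumed = (1/3) × 8.085 = 2.695 mol; remaining = 3.381 − 2.695 = 0.6860 mol
V(N2) = nRT/P = 0.6860 × 0.08314 × 378.15 / 2.38 = 9.062 L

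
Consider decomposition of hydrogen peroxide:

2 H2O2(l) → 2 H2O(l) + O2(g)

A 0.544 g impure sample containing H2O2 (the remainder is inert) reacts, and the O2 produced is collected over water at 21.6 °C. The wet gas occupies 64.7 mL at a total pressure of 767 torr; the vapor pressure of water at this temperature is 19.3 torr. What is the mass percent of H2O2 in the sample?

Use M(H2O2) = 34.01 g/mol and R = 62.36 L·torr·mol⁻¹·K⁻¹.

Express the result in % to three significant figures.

P(O2) = 767 − 19.3 = 747.7 torr
n(O2) = PV/RT = (747.7 × 0.06470) / (62.36 × 294.75) = 0.002632 mol
n(H2O2) = (2/1) × 0.002632 = 0.005264 mol
m(H2O2) = 0.005264 × 34.01 = 0.1790 g
%H2O2 = 0.1790 / 0.544 × 100 = 32.90%

32.9 %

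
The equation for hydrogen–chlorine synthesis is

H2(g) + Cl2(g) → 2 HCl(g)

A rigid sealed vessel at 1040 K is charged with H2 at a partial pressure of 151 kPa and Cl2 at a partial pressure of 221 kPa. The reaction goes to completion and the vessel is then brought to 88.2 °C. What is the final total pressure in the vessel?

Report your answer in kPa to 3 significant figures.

Because the vessel is rigid and T is held at 1040 K, work the stoichiometry in partial pressures (P_i = n_iRT/V).
P(Cl2) required for 151 kPa of H2 = (1/1) × 151 = 151.0 kPa; available 221 kPa, so H2 is limiting.
P(Cl2) remaining = 221 − (1/1) × 151 = 70.00 kPa
P(gaseous products) = (2)/1 × 151 = 302.0 kPa
P_total at 1040 K = 70.00 + 302.0 = 372.0 kPa
Scaling to 88.2 °C: P = 372.0 × 361.35/1040 = 129.3 kPa

129 kPa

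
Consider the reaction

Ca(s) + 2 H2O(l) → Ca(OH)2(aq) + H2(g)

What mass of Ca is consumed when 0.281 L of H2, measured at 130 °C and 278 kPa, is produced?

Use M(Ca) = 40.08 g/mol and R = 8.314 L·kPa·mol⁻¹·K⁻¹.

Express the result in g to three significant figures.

0.934 g

n(H2) = PV/RT = (278 × 0.281) / (8.314 × 403.15) = 0.02331 mol
n(Ca) = (1/1) × 0.02331 = 0.02331 mol
m(Ca) = 0.02331 × 40.08 = 0.9343 g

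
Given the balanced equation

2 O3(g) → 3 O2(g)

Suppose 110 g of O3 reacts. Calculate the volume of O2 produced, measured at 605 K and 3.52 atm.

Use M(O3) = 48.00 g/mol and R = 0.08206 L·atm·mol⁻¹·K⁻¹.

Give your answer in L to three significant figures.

n(O3) = 110.0 / 48.00 = 2.292 mol
n(O2) = (3/2) × 2.292 = 3.438 mol
V = nRT/P = 3.438 × 0.08206 × 605 / 3.52 = 48.49 L

48.5 L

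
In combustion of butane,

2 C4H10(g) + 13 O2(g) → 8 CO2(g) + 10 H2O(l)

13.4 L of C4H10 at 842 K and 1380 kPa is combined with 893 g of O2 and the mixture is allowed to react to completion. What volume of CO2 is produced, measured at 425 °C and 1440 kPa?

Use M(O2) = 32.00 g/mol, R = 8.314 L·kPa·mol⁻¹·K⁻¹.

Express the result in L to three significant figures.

n(C4H10) = PV/RT = (1380 × 13.4) / (8.314 × 842) = 2.642 mol
n(O2) = 893 / 32.00 = 27.91 mol
For 2.642 mol C4H10, stoichiometry requires (13/2) × 2.642 = 17.17 mol O2; 27.91 mol is available, so C4H10 is limiting.
n(CO2) = (8/2) × 2.642 = 10.57 mol
V(CO2) = nRT/P = 10.57 × 8.314 × 698.15 / 1440 = 42.61 L

42.6 L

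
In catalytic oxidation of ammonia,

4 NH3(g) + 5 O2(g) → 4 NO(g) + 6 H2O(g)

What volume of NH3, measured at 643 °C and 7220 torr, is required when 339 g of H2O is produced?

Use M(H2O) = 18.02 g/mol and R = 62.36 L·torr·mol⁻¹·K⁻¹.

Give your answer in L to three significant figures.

99.2 L

n(H2O) = 339.0 / 18.02 = 18.81 mol
n(NH3) = (4/6) × 18.81 = 12.54 mol
V = nRT/P = 12.54 × 62.36 × 916.15 / 7220 = 99.23 L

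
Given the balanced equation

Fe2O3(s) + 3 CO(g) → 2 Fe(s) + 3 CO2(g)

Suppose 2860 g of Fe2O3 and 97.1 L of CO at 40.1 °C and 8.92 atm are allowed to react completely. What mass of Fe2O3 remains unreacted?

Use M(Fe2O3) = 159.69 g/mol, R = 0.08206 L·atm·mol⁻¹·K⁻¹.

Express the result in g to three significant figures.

n(Fe2O3) = 2860 / 159.69 = 17.91 mol
n(CO) = PV/RT = (8.92 × 97.1) / (0.08206 × 313.25) = 33.69 mol
For 17.91 mol Fe2O3, stoichiometry requires (3/1) × 17.91 = 53.73 mol CO; 33.69 mol is available, so CO is limiting.
n(Fe2O3) consumed = (1/3) × 33.69 = 11.23 mol; remaining = 17.91 − 11.23 = 6.680 mol
m(Fe2O3) = 6.680 × 159.69 = 1067 g

1070 g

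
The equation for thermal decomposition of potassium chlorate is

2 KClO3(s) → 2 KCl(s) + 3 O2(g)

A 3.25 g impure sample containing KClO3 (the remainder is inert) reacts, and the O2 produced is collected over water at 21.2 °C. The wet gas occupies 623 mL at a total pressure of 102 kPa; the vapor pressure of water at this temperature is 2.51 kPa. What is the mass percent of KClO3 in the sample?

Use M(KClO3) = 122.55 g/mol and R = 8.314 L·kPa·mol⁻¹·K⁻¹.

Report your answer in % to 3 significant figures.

63.7 %

P(O2) = 102 − 2.51 = 99.49 kPa
n(O2) = PV/RT = (99.49 × 0.6230) / (8.314 × 294.35) = 0.02533 mol
n(KClO3) = (2/3) × 0.02533 = 0.01689 mol
m(KClO3) = 0.01689 × 122.55 = 2.070 g
%KClO3 = 2.070 / 3.25 × 100 = 63.69%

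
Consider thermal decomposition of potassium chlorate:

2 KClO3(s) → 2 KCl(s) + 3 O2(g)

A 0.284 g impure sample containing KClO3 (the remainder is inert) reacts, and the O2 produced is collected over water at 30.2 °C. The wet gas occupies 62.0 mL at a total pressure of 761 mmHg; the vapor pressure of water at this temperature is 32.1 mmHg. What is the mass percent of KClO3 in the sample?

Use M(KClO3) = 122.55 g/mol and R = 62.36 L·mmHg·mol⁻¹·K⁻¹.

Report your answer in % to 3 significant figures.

P(O2) = 761 − 32.1 = 728.9 mmHg
n(O2) = PV/RT = (728.9 × 0.06200) / (62.36 × 303.35) = 0.002389 mol
n(KClO3) = (2/3) × 0.002389 = 0.001593 mol
m(KClO3) = 0.001593 × 122.55 = 0.1952 g
%KClO3 = 0.1952 / 0.284 × 100 = 68.73%

68.7 %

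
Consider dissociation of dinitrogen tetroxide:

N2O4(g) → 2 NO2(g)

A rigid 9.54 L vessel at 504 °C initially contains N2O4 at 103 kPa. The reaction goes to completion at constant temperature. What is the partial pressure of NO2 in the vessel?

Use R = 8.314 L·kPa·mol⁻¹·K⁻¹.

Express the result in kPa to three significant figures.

206 kPa

n(N2O4)₀ = PV/RT = (103 × 9.54) / (8.314 × 777.15) = 0.1521 mol
n(NO2) = (2/1) × 0.1521 = 0.3042 mol
P(NO2) = nRT/V = 0.3042 × 8.314 × 777.15 / 9.54 = 206.0 kPa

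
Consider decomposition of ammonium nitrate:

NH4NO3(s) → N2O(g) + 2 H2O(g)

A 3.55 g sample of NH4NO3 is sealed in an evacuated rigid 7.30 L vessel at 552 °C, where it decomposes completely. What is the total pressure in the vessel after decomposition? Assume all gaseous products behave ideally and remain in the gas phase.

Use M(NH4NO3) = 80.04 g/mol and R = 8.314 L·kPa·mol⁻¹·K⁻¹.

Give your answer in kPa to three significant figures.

125 kPa

n(NH4NO3) = 3.55 / 80.04 = 0.04435 mol
n(gas produced) = (3/1) × 0.04435 = 0.1331 mol
P = nRT/V = 0.1331 × 8.314 × 825.15 / 7.30 = 125.1 kPa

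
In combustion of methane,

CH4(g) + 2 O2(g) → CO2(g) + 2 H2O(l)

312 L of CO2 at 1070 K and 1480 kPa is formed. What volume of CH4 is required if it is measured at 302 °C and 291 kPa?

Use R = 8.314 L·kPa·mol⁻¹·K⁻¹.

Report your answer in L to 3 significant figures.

853 L

n(CO2) = PV/RT = (1480 × 312) / (8.314 × 1070) = 51.91 mol
n(CH4) = (1/1) × 51.91 = 51.91 mol
V = nRT/P = 51.91 × 8.314 × 575.15 / 291 = 853.0 L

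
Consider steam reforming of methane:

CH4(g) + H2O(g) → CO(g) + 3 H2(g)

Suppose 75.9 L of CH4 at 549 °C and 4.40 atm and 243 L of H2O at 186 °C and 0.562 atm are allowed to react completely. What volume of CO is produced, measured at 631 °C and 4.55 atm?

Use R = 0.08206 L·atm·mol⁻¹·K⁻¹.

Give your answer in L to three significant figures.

n(CH4) = PV/RT = (4.40 × 75.9) / (0.08206 × 822.15) = 4.950 mol
n(H2O) = PV/RT = (0.562 × 243) / (0.08206 × 459.15) = 3.625 mol
For 4.950 mol CH4, stoichiometry requires (1/1) × 4.950 = 4.950 mol H2O; 3.625 mol is available, so H2O is limiting.
n(CO) = (1/1) × 3.625 = 3.625 mol
V(CO) = nRT/P = 3.625 × 0.08206 × 904.15 / 4.55 = 59.11 L

59.1 L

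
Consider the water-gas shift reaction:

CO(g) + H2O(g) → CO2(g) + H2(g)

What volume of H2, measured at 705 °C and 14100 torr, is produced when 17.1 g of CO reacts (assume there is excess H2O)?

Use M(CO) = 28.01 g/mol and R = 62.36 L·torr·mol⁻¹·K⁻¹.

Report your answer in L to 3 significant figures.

2.64 L

n(CO) = 17.10 / 28.01 = 0.6105 mol
n(H2) = (1/1) × 0.6105 = 0.6105 mol
V = nRT/P = 0.6105 × 62.36 × 978.15 / 14100 = 2.641 L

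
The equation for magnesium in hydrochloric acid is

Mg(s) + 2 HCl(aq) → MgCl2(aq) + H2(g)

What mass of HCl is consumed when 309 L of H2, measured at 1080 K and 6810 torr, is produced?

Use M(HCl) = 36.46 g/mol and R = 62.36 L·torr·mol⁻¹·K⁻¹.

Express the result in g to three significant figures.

n(H2) = PV/RT = (6810 × 309) / (62.36 × 1080) = 31.24 mol
n(HCl) = (2/1) × 31.24 = 62.48 mol
m(HCl) = 62.48 × 36.46 = 2278 g

2280 g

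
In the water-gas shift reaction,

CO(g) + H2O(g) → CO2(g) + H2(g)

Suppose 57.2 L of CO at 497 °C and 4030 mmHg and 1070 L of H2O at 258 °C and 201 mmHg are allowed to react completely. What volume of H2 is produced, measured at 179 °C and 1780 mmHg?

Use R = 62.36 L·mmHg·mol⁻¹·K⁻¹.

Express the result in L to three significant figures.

n(CO) = PV/RT = (4030 × 57.2) / (62.36 × 770.15) = 4.800 mol
n(H2O) = PV/RT = (201 × 1070) / (62.36 × 531.15) = 6.493 mol
For 4.800 mol CO, stoichiometry requires (1/1) × 4.800 = 4.800 mol H2O; 6.493 mol is available, so CO is limiting.
n(H2) = (1/1) × 4.800 = 4.800 mol
V(H2) = nRT/P = 4.800 × 62.36 × 452.15 / 1780 = 76.03 L

76.0 L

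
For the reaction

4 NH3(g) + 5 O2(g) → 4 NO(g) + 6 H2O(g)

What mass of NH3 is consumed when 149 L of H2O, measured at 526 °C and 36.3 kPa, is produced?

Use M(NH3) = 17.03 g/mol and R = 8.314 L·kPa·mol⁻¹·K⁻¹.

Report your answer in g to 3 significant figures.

n(H2O) = PV/RT = (36.3 × 149) / (8.314 × 799.15) = 0.8141 mol
n(NH3) = (4/6) × 0.8141 = 0.5427 mol
m(NH3) = 0.5427 × 17.03 = 9.242 g

9.24 g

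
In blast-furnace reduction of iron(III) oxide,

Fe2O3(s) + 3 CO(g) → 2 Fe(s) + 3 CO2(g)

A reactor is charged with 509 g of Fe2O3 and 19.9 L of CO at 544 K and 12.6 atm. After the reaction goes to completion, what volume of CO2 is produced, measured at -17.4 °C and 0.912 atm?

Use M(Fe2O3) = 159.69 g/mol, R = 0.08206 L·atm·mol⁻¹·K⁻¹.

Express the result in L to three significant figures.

129 L

n(Fe2O3) = 509 / 159.69 = 3.187 mol
n(CO) = PV/RT = (12.6 × 19.9) / (0.08206 × 544) = 5.617 mol
For 3.187 mol Fe2O3, stoichiometry requires (3/1) × 3.187 = 9.561 mol CO; 5.617 mol is available, so CO is limiting.
n(CO2) = (3/3) × 5.617 = 5.617 mol
V(CO2) = nRT/P = 5.617 × 0.08206 × 255.75 / 0.912 = 129.3 L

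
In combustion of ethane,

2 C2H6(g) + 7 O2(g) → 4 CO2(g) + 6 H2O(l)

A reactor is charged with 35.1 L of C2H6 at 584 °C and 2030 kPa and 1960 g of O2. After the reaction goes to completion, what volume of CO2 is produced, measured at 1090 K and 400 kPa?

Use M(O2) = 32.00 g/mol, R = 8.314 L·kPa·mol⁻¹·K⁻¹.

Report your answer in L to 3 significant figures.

n(C2H6) = PV/RT = (2030 × 35.1) / (8.314 × 857.15) = 9.999 mol
n(O2) = 1960 / 32.00 = 61.25 mol
For 9.999 mol C2H6, stoichiometry requires (7/2) × 9.999 = 35.00 mol O2; 61.25 mol is available, so C2H6 is limiting.
n(CO2) = (4/2) × 9.999 = 20.00 mol
V(CO2) = nRT/P = 20.00 × 8.314 × 1090 / 400 = 453.1 L

453 L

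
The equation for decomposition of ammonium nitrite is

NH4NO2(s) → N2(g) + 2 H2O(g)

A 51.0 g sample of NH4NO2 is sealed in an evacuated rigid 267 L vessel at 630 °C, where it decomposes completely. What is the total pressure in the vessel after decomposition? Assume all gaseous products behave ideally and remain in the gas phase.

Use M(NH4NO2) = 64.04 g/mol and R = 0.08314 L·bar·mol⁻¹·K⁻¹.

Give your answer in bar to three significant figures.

n(NH4NO2) = 51.0 / 64.04 = 0.7964 mol
n(gas produced) = (3/1) × 0.7964 = 2.389 mol
P = nRT/V = 2.389 × 0.08314 × 903.15 / 267 = 0.6719 bar

0.672 bar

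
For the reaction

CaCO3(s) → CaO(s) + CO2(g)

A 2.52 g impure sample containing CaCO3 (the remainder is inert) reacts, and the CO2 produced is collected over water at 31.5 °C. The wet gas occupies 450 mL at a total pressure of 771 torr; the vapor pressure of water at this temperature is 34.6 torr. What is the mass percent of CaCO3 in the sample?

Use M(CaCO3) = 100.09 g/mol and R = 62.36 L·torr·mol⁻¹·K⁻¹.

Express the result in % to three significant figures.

69.3 %

P(CO2) = 771 − 34.6 = 736.4 torr
n(CO2) = PV/RT = (736.4 × 0.4500) / (62.36 × 304.65) = 0.01744 mol
n(CaCO3) = (1/1) × 0.01744 = 0.01744 mol
m(CaCO3) = 0.01744 × 100.09 = 1.746 g
%CaCO3 = 1.746 / 2.52 × 100 = 69.29%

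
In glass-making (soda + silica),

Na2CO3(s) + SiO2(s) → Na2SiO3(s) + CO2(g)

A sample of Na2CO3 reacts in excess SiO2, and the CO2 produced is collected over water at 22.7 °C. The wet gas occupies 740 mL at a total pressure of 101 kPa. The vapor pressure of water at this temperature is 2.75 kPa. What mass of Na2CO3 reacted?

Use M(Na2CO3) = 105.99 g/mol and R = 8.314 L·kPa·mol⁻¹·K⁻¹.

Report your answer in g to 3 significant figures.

P(CO2) = 101 − 2.75 = 98.25 kPa
n(CO2) = PV/RT = (98.25 × 0.7400) / (8.314 × 295.85) = 0.02956 mol
n(Na2CO3) = (1/1) × 0.02956 = 0.02956 mol
m(Na2CO3) = 0.02956 × 105.99 = 3.133 g

3.13 g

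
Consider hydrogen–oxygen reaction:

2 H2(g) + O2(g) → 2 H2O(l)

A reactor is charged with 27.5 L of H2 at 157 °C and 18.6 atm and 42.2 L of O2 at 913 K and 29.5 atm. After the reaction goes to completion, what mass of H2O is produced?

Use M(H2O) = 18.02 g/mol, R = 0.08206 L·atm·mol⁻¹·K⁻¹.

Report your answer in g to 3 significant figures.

n(H2) = PV/RT = (18.6 × 27.5) / (0.08206 × 430.15) = 14.49 mol
n(O2) = PV/RT = (29.5 × 42.2) / (0.08206 × 913) = 16.62 mol
For 14.49 mol H2, stoichiometry requires (1/2) × 14.49 = 7.245 mol O2; 16.62 mol is available, so H2 is limiting.
n(H2O) = (2/2) × 14.49 = 14.49 mol
m(H2O) = 14.49 × 18.02 = 261.1 g

261 g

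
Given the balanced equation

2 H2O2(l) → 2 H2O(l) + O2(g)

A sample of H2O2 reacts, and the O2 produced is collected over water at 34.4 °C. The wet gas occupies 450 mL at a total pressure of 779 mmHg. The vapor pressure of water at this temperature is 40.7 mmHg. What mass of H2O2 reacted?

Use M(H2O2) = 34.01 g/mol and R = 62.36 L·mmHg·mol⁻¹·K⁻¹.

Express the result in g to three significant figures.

1.18 g

P(O2) = 779 − 40.7 = 738.3 mmHg
n(O2) = PV/RT = (738.3 × 0.4500) / (62.36 × 307.55) = 0.01732 mol
n(H2O2) = (2/1) × 0.01732 = 0.03464 mol
m(H2O2) = 0.03464 × 34.01 = 1.178 g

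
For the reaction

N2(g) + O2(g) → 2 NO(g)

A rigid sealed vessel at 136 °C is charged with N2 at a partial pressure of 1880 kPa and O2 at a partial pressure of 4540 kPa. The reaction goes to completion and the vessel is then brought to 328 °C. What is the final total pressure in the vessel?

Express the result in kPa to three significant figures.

With V and T fixed, P_i ∝ n_i, so the mole ratios apply directly to partial pressures at 136 °C.
P(O2) required for 1880 kPa of N2 = (1/1) × 1880 = 1880 kPa; available 4540 kPa, so N2 is limiting.
P(O2) remaining = 4540 − (1/1) × 1880 = 2660 kPa
P(gaseous products) = (2)/1 × 1880 = 3760 kPa
P_total at 136 °C = 2660 + 3760 = 6420 kPa
Scaling to 328 °C: P = 6420 × 601.15/409.15 = 9433 kPa

9430 kPa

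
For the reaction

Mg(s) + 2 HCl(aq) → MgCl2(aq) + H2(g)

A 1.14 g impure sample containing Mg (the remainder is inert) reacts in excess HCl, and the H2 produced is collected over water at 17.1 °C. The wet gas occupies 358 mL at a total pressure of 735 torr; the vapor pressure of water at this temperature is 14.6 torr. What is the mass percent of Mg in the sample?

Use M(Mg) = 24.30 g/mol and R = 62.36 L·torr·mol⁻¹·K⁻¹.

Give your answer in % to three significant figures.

P(H2) = 735 − 14.6 = 720.4 torr
n(H2) = PV/RT = (720.4 × 0.3580) / (62.36 × 290.25) = 0.01425 mol
n(Mg) = (1/1) × 0.01425 = 0.01425 mol
m(Mg) = 0.01425 × 24.30 = 0.3463 g
%Mg = 0.3463 / 1.14 × 100 = 30.38%

30.4 %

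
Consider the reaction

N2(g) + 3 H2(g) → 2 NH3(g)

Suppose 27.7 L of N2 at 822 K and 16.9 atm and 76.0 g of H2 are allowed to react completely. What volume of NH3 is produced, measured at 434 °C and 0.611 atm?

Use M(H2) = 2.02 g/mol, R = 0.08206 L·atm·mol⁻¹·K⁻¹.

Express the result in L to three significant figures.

n(N2) = PV/RT = (16.9 × 27.7) / (0.08206 × 822) = 6.940 mol
n(H2) = 76.0 / 2.02 = 37.62 mol
For 6.940 mol N2, stoichiometry requires (3/1) × 6.940 = 20.82 mol H2; 37.62 mol is available, so N2 is limiting.
n(NH3) = (2/1) × 6.940 = 13.88 mol
V(NH3) = nRT/P = 13.88 × 0.08206 × 707.15 / 0.611 = 1318 L

1320 L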